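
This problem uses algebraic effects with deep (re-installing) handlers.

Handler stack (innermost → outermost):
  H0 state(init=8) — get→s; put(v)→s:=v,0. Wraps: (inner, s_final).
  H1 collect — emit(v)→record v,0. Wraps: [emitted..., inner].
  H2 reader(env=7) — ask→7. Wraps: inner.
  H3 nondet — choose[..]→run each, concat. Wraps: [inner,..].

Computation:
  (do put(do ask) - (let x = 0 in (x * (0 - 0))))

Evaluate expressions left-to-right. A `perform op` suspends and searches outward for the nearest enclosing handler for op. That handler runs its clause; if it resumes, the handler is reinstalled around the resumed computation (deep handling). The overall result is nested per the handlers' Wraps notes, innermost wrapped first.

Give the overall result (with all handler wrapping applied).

Evaluation trace:
ask @ H2 ⇒ 7
put(7) @ H0 ⇒ s:=7
H0 returns (0, 7)
H1 returns [(0, 7)]
H2 returns [(0, 7)]
H3 returns [[(0, 7)]]
= [[(0, 7)]]

Answer: [[(0, 7)]]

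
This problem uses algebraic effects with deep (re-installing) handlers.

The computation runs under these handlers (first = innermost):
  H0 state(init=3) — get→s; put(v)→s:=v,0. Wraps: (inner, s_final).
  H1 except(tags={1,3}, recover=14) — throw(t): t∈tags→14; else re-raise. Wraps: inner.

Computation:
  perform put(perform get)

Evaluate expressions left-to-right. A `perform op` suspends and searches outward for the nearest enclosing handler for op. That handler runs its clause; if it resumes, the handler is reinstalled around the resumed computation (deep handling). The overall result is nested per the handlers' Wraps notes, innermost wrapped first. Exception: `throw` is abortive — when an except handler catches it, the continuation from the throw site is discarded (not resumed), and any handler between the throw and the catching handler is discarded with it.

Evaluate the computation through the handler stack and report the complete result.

Answer: (0, 3)

Step-by-step:
get @ H0 ⇒ 3
put(3) @ H0 ⇒ s:=3
H0 returns (0, 3)
H1 returns (0, 3)
= (0, 3)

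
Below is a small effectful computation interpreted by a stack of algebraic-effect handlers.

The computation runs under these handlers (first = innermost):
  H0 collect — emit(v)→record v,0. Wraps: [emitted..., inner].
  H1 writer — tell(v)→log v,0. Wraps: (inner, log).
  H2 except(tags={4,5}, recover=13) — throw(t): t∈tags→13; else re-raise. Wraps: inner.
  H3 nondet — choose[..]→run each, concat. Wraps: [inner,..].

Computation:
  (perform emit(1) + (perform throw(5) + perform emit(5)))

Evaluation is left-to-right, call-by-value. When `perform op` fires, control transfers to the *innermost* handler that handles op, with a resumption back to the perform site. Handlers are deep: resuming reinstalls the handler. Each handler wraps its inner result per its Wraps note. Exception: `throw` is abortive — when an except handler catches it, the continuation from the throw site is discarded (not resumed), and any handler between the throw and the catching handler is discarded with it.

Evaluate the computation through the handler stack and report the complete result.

Working:
emit(1) @ H0 ⇒ out+=1
throw(5) @ H2 caught ⇒ 13
H3 returns [13]
= [13]

Answer: [13]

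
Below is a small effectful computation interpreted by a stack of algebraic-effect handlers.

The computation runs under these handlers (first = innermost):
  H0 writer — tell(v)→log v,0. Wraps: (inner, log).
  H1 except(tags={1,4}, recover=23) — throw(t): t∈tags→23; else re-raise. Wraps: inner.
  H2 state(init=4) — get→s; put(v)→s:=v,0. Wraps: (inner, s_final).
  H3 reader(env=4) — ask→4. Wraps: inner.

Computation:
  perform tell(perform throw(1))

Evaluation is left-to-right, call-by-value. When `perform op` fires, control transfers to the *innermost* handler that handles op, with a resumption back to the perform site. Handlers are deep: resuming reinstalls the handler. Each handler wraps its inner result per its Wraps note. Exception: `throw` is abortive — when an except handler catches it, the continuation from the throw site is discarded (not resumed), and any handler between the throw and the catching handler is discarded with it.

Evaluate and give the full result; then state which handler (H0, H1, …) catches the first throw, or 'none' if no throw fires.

Answer: (23, 4) ; first throw caught by: H1

Evaluation trace:
throw(1) @ H1 caught ⇒ 23
H2 returns (23, 4)
H3 returns (23, 4)
= (23, 4)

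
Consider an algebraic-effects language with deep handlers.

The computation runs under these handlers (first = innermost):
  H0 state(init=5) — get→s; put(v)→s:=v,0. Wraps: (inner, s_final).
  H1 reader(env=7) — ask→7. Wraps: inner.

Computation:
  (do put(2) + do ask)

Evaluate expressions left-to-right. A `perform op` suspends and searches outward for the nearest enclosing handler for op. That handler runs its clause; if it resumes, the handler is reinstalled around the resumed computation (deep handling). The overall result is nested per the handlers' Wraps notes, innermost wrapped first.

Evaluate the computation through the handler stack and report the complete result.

Answer: (7, 2)

Working:
put(2) @ H0 ⇒ s:=2
ask @ H1 ⇒ 7
H0 returns (7, 2)
H1 returns (7, 2)
= (7, 2)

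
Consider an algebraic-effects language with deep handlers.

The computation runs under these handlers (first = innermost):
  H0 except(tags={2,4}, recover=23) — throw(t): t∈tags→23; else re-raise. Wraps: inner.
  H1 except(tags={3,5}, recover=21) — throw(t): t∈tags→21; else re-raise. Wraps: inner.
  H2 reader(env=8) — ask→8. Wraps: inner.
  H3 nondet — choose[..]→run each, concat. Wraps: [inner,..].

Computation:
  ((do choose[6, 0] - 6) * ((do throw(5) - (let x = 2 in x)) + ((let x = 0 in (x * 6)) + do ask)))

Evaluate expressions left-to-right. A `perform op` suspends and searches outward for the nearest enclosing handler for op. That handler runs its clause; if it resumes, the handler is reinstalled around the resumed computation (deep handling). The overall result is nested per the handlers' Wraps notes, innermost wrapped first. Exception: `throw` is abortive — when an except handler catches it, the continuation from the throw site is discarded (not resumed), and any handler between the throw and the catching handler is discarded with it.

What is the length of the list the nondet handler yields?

Evaluation trace:
choose[6, 0] @ H3
  branch[0] choose=6:
    throw(5) @ H0 re-raised
    throw(5) @ H1 caught ⇒ 21
    H2 returns 21
    H3 returns [21]
  branch[1] choose=0:
    throw(5) @ H0 re-raised
    throw(5) @ H1 caught ⇒ 21
    H2 returns 21
    H3 returns [21]
= [21, 21]

Answer: 2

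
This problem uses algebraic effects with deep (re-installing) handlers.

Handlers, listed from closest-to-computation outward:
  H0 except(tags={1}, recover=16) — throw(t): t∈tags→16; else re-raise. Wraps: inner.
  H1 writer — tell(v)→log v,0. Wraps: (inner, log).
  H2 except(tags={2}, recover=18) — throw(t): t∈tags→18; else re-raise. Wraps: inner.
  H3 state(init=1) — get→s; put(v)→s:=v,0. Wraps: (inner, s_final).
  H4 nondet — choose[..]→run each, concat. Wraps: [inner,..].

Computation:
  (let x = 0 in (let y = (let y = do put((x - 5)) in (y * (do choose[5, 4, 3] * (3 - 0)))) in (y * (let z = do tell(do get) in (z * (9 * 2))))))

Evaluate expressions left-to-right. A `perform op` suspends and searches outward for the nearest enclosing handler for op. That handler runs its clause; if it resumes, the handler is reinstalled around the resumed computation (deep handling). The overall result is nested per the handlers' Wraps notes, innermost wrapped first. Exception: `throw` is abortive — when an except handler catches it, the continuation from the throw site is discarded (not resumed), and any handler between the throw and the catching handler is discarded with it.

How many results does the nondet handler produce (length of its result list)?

Answer: 3

Evaluation trace:
put(-5) @ H3 ⇒ s:=-5
choose[5, 4, 3] @ H4
  branch[0] choose=5:
    get @ H3 ⇒ -5
    tell(-5) @ H1 ⇒ log+=-5
    H0 returns 0
    H1 returns (0, (-5))
    H2 returns (0, (-5))
    H3 returns ((0, (-5)), -5)
    H4 returns [((0, (-5)), -5)]
  branch[1] choose=4:
    get @ H3 ⇒ -5
    tell(-5) @ H1 ⇒ log+=-5
    H0 returns 0
    H1 returns (0, (-5))
    H2 returns (0, (-5))
    H3 returns ((0, (-5)), -5)
    H4 returns [((0, (-5)), -5)]
  branch[2] choose=3:
    get @ H3 ⇒ -5
    tell(-5) @ H1 ⇒ log+=-5
    H0 returns 0
    H1 returns (0, (-5))
    H2 returns (0, (-5))
    H3 returns ((0, (-5)), -5)
    H4 returns [((0, (-5)), -5)]
= [((0, (-5)), -5), ((0, (-5)), -5), ((0, (-5)), -5)]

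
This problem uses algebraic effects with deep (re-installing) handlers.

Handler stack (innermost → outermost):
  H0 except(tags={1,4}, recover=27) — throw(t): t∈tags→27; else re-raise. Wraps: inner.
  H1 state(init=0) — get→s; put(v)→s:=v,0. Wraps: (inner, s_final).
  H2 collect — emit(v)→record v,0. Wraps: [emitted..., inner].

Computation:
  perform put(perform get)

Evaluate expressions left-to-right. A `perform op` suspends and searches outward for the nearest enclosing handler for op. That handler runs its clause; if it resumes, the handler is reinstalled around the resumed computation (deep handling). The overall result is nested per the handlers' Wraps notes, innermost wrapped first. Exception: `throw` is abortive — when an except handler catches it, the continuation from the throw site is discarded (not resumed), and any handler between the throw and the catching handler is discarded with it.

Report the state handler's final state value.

Answer: 0

Evaluation trace:
get @ H1 ⇒ 0
put(0) @ H1 ⇒ s:=0
H0 returns 0
H1 returns (0, 0)
H2 returns [(0, 0)]
= [(0, 0)]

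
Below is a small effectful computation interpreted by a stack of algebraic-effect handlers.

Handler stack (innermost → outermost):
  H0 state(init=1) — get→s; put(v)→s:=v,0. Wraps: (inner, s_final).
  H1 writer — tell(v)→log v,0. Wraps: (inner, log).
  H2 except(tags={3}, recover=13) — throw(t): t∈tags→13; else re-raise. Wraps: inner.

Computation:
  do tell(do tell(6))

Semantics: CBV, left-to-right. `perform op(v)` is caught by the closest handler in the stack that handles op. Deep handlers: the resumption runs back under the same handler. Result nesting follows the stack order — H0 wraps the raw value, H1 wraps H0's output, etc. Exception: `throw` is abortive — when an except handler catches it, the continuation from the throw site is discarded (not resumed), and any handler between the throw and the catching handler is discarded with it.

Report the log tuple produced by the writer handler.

Evaluation trace:
tell(6) @ H1 ⇒ log+=6
tell(0) @ H1 ⇒ log+=0
H0 returns (0, 1)
H1 returns ((0, 1), (6, 0))
H2 returns ((0, 1), (6, 0))
= ((0, 1), (6, 0))

Answer: (6, 0)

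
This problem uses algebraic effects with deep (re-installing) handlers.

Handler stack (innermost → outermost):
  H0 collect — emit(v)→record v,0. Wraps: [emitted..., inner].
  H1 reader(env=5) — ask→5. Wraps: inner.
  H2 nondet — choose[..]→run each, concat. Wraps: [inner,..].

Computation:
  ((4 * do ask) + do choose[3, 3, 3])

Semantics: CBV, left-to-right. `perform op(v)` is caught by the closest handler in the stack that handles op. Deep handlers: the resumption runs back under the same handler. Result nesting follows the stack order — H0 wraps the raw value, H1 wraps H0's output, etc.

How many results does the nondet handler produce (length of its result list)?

Answer: 3

Step-by-step:
ask @ H1 ⇒ 5
choose[3, 3, 3] @ H2
  branch[0] choose=3:
    H0 returns [23]
    H1 returns [23]
    H2 returns [[23]]
  branch[1] choose=3:
    H0 returns [23]
    H1 returns [23]
    H2 returns [[23]]
  branch[2] choose=3:
    H0 returns [23]
    H1 returns [23]
    H2 returns [[23]]
= [[23], [23], [23]]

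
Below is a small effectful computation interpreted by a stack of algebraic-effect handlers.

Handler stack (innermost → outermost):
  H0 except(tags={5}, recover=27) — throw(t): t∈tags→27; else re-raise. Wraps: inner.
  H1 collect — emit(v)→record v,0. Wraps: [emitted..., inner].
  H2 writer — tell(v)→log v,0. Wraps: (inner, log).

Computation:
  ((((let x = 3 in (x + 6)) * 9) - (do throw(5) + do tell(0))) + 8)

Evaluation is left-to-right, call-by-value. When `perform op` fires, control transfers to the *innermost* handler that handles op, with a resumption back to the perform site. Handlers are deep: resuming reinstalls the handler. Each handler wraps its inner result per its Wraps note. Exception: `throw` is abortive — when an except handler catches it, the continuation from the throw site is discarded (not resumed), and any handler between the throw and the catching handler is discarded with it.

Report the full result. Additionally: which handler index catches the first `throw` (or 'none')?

Step-by-step:
throw(5) @ H0 caught ⇒ 27
H1 returns [27]
H2 returns ([27], ())
= ([27], ())

Answer: ([27], ()) ; first throw caught by: H0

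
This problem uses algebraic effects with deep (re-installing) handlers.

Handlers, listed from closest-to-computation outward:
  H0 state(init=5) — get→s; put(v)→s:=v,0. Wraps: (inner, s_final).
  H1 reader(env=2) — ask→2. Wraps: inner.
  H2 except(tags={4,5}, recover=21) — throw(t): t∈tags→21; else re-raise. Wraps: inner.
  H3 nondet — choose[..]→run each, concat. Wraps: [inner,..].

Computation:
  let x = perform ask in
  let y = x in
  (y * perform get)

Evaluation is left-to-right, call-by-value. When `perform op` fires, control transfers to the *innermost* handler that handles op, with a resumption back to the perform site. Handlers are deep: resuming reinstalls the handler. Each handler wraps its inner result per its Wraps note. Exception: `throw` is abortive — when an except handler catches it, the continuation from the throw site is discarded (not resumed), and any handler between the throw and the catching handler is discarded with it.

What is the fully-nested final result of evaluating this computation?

Answer: [(10, 5)]

Working:
ask @ H1 ⇒ 2
get @ H0 ⇒ 5
H0 returns (10, 5)
H1 returns (10, 5)
H2 returns (10, 5)
H3 returns [(10, 5)]
= [(10, 5)]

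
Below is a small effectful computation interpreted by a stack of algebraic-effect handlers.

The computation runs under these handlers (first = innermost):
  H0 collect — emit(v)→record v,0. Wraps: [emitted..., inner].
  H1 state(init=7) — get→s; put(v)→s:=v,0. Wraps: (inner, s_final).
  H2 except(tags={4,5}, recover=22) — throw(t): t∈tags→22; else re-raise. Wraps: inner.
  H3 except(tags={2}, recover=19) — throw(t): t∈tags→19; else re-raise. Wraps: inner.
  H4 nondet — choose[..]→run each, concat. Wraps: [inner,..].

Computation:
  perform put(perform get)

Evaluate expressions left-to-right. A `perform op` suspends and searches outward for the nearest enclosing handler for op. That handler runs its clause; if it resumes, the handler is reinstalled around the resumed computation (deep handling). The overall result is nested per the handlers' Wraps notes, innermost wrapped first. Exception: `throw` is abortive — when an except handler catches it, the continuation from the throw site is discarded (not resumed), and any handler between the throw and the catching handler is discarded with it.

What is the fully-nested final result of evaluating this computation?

Answer: [([0], 7)]

Working:
get @ H1 ⇒ 7
put(7) @ H1 ⇒ s:=7
H0 returns [0]
H1 returns ([0], 7)
H2 returns ([0], 7)
H3 returns ([0], 7)
H4 returns [([0], 7)]
= [([0], 7)]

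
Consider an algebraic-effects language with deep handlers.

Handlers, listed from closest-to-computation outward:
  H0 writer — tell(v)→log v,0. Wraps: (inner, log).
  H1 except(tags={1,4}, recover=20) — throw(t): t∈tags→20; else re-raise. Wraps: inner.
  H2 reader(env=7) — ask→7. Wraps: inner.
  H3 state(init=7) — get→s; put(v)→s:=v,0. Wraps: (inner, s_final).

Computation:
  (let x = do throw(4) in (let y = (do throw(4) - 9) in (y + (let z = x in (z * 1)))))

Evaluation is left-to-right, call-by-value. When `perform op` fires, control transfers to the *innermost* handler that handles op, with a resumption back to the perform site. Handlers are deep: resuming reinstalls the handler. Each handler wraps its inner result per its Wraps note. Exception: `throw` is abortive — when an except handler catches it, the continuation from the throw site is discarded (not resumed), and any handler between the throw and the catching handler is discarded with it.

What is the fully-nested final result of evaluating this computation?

Evaluation trace:
throw(4) @ H1 caught ⇒ 20
H2 returns 20
H3 returns (20, 7)
= (20, 7)

Answer: (20, 7)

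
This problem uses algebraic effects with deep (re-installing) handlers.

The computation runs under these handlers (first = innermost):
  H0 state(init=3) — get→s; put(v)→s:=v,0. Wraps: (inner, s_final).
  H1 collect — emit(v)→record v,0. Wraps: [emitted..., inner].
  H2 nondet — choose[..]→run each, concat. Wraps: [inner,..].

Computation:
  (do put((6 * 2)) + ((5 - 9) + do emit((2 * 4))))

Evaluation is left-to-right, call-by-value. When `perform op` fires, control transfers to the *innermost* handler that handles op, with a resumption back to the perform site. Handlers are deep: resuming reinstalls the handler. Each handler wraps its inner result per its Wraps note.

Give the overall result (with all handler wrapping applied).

Step-by-step:
put(12) @ H0 ⇒ s:=12
emit(8) @ H1 ⇒ out+=8
H0 returns (-4, 12)
H1 returns [8, (-4, 12)]
H2 returns [[8, (-4, 12)]]
= [[8, (-4, 12)]]

Answer: [[8, (-4, 12)]]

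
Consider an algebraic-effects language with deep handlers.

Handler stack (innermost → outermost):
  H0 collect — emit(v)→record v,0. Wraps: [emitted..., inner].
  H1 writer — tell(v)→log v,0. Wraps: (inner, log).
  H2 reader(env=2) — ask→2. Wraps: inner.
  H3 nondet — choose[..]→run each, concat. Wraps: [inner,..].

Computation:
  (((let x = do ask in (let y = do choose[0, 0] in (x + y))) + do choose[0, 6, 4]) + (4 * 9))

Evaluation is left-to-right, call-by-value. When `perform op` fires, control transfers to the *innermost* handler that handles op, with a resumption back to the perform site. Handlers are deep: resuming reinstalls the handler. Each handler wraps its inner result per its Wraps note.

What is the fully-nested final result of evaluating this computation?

Answer: [([38], ()), ([44], ()), ([42], ()), ([38], ()), ([44], ()), ([42], ())]

Evaluation trace:
ask @ H2 ⇒ 2
choose[0, 0] @ H3
  branch[0] choose=0:
    choose[0, 6, 4] @ H3
      branch[0] choose=0:
        H0 returns [38]
        H1 returns ([38], ())
        H2 returns ([38], ())
        H3 returns [([38], ())]
      branch[1] choose=6:
        H0 returns [44]
        H1 returns ([44], ())
        H2 returns ([44], ())
        H3 returns [([44], ())]
      branch[2] choose=4:
        H0 returns [42]
        H1 returns ([42], ())
        H2 returns ([42], ())
        H3 returns [([42], ())]
  branch[1] choose=0:
    choose[0, 6, 4] @ H3
      branch[0] choose=0:
        H0 returns [38]
        H1 returns ([38], ())
        H2 returns ([38], ())
        H3 returns [([38], ())]
      branch[1] choose=6:
        H0 returns [44]
        H1 returns ([44], ())
        H2 returns ([44], ())
        H3 returns [([44], ())]
      branch[2] choose=4:
        H0 returns [42]
        H1 returns ([42], ())
        H2 returns ([42], ())
        H3 returns [([42], ())]
= [([38], ()), ([44], ()), ([42], ()), ([38], ()), ([44], ()), ([42], ())]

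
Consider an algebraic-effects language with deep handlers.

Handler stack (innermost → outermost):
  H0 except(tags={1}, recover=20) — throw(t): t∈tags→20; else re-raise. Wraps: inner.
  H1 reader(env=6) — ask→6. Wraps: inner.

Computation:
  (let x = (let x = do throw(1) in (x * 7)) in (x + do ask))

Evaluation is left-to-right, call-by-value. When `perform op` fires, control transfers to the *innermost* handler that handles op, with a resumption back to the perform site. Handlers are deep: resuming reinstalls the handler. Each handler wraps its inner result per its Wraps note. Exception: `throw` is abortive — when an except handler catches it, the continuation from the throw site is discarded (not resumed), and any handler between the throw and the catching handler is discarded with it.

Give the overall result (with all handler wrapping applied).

Evaluation trace:
throw(1) @ H0 caught ⇒ 20
H1 returns 20
= 20

Answer: 20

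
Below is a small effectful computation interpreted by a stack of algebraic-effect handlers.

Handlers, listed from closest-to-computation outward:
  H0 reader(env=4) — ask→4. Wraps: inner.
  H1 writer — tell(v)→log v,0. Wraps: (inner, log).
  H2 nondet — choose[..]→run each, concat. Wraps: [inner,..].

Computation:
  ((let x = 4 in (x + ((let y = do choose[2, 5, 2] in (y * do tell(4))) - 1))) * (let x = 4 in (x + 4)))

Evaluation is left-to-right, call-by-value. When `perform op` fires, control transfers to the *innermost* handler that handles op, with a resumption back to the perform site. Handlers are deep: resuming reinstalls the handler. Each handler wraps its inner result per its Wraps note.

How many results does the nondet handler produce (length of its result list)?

Working:
choose[2, 5, 2] @ H2
  branch[0] choose=2:
    tell(4) @ H1 ⇒ log+=4
    H0 returns 24
    H1 returns (24, (4))
    H2 returns [(24, (4))]
  branch[1] choose=5:
    tell(4) @ H1 ⇒ log+=4
    H0 returns 24
    H1 returns (24, (4))
    H2 returns [(24, (4))]
  branch[2] choose=2:
    tell(4) @ H1 ⇒ log+=4
    H0 returns 24
    H1 returns (24, (4))
    H2 returns [(24, (4))]
= [(24, (4)), (24, (4)), (24, (4))]

Answer: 3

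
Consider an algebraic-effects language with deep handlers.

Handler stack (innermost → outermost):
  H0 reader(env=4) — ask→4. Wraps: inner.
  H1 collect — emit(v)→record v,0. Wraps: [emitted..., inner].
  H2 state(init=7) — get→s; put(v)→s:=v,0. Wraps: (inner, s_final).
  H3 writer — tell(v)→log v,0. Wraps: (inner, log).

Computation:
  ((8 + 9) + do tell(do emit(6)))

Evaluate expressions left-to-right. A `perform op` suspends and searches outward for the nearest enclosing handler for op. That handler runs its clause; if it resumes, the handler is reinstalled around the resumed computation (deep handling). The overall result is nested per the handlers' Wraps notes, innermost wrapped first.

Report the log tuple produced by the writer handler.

Evaluation trace:
emit(6) @ H1 ⇒ out+=6
tell(0) @ H3 ⇒ log+=0
H0 returns 17
H1 returns [6, 17]
H2 returns ([6, 17], 7)
H3 returns (([6, 17], 7), (0))
= (([6, 17], 7), (0))

Answer: (0)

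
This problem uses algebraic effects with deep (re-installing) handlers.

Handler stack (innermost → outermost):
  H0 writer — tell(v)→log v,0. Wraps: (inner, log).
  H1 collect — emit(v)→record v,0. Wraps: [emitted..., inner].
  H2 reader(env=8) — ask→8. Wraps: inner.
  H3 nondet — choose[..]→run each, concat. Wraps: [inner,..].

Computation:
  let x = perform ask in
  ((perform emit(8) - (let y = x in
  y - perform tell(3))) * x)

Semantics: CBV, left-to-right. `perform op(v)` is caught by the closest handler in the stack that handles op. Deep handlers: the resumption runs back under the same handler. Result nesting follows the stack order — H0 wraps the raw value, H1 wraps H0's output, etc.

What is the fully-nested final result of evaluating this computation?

Answer: [[8, (-64, (3))]]

Working:
ask @ H2 ⇒ 8
emit(8) @ H1 ⇒ out+=8
tell(3) @ H0 ⇒ log+=3
H0 returns (-64, (3))
H1 returns [8, (-64, (3))]
H2 returns [8, (-64, (3))]
H3 returns [[8, (-64, (3))]]
= [[8, (-64, (3))]]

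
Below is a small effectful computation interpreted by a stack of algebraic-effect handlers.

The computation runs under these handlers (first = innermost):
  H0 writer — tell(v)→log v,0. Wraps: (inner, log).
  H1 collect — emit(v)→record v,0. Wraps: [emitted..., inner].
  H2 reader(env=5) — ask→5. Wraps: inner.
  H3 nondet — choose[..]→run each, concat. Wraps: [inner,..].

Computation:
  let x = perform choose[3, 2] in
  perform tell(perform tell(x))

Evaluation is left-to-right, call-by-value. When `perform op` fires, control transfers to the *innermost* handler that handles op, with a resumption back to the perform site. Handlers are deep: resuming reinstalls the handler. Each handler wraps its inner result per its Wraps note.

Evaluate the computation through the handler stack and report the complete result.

Working:
choose[3, 2] @ H3
  branch[0] choose=3:
    tell(3) @ H0 ⇒ log+=3
    tell(0) @ H0 ⇒ log+=0
    H0 returns (0, (3, 0))
    H1 returns [(0, (3, 0))]
    H2 returns [(0, (3, 0))]
    H3 returns [[(0, (3, 0))]]
  branch[1] choose=2:
    tell(2) @ H0 ⇒ log+=2
    tell(0) @ H0 ⇒ log+=0
    H0 returns (0, (2, 0))
    H1 returns [(0, (2, 0))]
    H2 returns [(0, (2, 0))]
    H3 returns [[(0, (2, 0))]]
= [[(0, (3, 0))], [(0, (2, 0))]]

Answer: [[(0, (3, 0))], [(0, (2, 0))]]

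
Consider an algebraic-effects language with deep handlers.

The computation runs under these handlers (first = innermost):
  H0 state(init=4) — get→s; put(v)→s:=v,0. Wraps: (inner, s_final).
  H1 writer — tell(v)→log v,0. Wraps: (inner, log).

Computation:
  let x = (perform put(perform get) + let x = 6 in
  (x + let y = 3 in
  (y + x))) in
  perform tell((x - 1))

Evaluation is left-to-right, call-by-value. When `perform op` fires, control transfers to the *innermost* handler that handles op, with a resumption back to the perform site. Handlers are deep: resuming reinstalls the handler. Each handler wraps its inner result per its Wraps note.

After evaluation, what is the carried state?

Answer: 4

Step-by-step:
get @ H0 ⇒ 4
put(4) @ H0 ⇒ s:=4
tell(14) @ H1 ⇒ log+=14
H0 returns (0, 4)
H1 returns ((0, 4), (14))
= ((0, 4), (14))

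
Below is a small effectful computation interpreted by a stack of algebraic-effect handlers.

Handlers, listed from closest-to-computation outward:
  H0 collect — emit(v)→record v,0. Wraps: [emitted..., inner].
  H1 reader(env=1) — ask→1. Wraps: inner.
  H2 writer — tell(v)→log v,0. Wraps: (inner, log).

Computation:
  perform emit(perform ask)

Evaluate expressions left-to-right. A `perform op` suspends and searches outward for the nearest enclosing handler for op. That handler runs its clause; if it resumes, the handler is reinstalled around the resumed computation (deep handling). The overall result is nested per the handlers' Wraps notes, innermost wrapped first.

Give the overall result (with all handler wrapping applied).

Step-by-step:
ask @ H1 ⇒ 1
emit(1) @ H0 ⇒ out+=1
H0 returns [1, 0]
H1 returns [1, 0]
H2 returns ([1, 0], ())
= ([1, 0], ())

Answer: ([1, 0], ())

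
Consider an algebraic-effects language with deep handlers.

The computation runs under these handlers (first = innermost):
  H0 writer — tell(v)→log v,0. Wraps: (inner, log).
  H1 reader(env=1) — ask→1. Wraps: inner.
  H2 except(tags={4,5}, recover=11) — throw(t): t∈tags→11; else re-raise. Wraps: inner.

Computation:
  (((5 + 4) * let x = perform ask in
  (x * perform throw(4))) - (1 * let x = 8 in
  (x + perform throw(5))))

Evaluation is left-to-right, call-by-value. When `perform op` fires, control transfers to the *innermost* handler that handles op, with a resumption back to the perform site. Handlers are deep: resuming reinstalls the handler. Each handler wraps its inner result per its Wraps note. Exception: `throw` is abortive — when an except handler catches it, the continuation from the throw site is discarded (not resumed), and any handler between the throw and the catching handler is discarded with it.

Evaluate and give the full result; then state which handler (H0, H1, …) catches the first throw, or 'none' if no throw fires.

Answer: 11 ; first throw caught by: H2

Step-by-step:
ask @ H1 ⇒ 1
throw(4) @ H2 caught ⇒ 11
= 11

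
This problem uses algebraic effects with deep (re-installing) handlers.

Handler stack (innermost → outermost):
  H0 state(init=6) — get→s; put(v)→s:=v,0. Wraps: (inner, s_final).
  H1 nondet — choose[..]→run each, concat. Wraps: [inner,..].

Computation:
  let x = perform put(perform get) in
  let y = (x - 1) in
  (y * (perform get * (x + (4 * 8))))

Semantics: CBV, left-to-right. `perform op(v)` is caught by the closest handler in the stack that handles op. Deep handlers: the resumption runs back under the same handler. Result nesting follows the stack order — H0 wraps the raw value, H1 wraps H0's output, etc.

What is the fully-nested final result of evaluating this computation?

Answer: [(-192, 6)]

Evaluation trace:
get @ H0 ⇒ 6
put(6) @ H0 ⇒ s:=6
get @ H0 ⇒ 6
H0 returns (-192, 6)
H1 returns [(-192, 6)]
= [(-192, 6)]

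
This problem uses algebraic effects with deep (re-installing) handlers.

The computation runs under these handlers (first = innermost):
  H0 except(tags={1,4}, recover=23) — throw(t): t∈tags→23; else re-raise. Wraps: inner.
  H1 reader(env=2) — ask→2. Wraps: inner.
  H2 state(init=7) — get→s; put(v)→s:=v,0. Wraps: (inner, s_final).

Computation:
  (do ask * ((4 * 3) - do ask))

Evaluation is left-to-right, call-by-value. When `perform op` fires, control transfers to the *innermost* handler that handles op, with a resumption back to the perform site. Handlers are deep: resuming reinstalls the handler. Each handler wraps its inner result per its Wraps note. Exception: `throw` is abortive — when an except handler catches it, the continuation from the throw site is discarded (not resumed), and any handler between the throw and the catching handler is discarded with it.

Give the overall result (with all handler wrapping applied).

Answer: (20, 7)

Evaluation trace:
ask @ H1 ⇒ 2
ask @ H1 ⇒ 2
H0 returns 20
H1 returns 20
H2 returns (20, 7)
= (20, 7)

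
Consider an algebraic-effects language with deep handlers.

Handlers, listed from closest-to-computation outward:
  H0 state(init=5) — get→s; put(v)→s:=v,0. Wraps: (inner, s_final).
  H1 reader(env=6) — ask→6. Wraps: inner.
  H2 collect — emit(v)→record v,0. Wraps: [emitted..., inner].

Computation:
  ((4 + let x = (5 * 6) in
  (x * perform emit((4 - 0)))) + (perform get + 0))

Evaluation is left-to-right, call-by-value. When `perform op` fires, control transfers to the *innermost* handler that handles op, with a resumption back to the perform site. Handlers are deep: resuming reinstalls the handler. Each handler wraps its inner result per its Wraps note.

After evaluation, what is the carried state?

Evaluation trace:
emit(4) @ H2 ⇒ out+=4
get @ H0 ⇒ 5
H0 returns (9, 5)
H1 returns (9, 5)
H2 returns [4, (9, 5)]
= [4, (9, 5)]

Answer: 5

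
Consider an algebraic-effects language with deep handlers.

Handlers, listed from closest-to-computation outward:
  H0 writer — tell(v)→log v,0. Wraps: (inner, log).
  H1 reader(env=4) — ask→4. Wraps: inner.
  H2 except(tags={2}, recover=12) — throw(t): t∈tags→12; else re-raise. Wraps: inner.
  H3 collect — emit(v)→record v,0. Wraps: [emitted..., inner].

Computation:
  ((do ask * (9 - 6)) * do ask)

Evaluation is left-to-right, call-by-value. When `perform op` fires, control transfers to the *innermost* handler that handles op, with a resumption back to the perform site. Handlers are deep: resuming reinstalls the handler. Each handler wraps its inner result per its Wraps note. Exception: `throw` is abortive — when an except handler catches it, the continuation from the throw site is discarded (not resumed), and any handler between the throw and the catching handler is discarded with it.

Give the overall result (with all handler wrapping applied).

Answer: [(48, ())]

Working:
ask @ H1 ⇒ 4
ask @ H1 ⇒ 4
H0 returns (48, ())
H1 returns (48, ())
H2 returns (48, ())
H3 returns [(48, ())]
= [(48, ())]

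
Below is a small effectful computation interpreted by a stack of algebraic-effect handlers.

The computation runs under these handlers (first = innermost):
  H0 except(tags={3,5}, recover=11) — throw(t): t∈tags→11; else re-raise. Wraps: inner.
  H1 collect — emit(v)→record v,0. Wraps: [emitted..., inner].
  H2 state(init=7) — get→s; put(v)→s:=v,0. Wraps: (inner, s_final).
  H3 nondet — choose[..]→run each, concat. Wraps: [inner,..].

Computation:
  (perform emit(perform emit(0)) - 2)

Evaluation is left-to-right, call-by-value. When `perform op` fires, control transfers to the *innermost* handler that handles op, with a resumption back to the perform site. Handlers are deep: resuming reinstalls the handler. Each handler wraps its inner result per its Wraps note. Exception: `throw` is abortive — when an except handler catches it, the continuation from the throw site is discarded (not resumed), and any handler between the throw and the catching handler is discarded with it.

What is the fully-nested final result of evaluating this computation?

Answer: [([0, 0, -2], 7)]

Evaluation trace:
emit(0) @ H1 ⇒ out+=0
emit(0) @ H1 ⇒ out+=0
H0 returns -2
H1 returns [0, 0, -2]
H2 returns ([0, 0, -2], 7)
H3 returns [([0, 0, -2], 7)]
= [([0, 0, -2], 7)]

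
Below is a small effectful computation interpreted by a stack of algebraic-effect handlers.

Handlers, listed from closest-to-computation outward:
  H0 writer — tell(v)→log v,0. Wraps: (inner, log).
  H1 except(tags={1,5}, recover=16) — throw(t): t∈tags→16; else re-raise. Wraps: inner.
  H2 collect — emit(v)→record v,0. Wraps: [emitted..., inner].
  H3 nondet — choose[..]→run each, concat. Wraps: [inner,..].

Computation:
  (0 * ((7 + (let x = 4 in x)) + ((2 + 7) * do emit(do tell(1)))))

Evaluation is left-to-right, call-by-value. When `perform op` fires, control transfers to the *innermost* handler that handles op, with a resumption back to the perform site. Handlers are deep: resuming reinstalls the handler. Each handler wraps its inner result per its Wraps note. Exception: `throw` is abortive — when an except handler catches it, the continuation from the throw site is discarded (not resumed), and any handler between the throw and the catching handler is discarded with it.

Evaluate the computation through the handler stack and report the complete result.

Working:
tell(1) @ H0 ⇒ log+=1
emit(0) @ H2 ⇒ out+=0
H0 returns (0, (1))
H1 returns (0, (1))
H2 returns [0, (0, (1))]
H3 returns [[0, (0, (1))]]
= [[0, (0, (1))]]

Answer: [[0, (0, (1))]]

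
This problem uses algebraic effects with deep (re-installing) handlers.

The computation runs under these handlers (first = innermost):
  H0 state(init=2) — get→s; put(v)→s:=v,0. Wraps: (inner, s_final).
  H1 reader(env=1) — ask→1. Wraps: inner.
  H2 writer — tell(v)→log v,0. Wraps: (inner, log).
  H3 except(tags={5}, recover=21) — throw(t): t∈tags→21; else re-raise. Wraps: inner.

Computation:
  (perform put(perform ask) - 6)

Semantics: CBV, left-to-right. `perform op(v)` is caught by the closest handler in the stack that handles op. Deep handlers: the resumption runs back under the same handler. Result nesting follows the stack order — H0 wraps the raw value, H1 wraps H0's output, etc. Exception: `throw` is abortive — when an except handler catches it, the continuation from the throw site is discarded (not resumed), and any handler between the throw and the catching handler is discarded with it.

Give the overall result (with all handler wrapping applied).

Answer: ((-6, 1), ())

Working:
ask @ H1 ⇒ 1
put(1) @ H0 ⇒ s:=1
H0 returns (-6, 1)
H1 returns (-6, 1)
H2 returns ((-6, 1), ())
H3 returns ((-6, 1), ())
= ((-6, 1), ())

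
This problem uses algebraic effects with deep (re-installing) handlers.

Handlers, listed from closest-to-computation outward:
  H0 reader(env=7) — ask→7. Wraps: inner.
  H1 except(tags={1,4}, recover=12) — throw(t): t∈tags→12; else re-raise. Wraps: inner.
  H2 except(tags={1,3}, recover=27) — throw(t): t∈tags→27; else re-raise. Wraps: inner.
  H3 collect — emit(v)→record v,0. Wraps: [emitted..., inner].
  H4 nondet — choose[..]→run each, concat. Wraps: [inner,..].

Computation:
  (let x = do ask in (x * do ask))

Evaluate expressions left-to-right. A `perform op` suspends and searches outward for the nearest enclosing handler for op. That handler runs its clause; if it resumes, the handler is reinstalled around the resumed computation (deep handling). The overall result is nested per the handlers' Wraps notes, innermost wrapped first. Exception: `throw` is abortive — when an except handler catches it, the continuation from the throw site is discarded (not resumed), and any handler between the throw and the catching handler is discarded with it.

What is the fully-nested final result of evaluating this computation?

Answer: [[49]]

Step-by-step:
ask @ H0 ⇒ 7
ask @ H0 ⇒ 7
H0 returns 49
H1 returns 49
H2 returns 49
H3 returns [49]
H4 returns [[49]]
= [[49]]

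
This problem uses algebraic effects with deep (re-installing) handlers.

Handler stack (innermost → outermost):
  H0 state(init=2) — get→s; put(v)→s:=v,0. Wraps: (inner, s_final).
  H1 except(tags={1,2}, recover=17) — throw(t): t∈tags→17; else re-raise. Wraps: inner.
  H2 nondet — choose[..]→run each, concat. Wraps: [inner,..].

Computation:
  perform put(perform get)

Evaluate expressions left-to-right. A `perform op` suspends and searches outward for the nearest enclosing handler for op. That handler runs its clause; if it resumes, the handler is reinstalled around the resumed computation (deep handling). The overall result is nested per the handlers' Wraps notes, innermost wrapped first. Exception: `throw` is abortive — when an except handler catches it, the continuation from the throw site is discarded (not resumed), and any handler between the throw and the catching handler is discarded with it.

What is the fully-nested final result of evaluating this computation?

Evaluation trace:
get @ H0 ⇒ 2
put(2) @ H0 ⇒ s:=2
H0 returns (0, 2)
H1 returns (0, 2)
H2 returns [(0, 2)]
= [(0, 2)]

Answer: [(0, 2)]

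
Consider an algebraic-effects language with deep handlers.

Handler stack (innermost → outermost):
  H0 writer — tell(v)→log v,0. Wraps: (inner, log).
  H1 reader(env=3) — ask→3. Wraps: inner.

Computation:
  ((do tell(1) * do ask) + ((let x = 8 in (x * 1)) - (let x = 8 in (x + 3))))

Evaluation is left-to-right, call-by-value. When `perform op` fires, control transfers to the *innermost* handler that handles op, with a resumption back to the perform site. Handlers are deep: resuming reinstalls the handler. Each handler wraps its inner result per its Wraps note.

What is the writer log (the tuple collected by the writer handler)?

Answer: (1)

Working:
tell(1) @ H0 ⇒ log+=1
ask @ H1 ⇒ 3
H0 returns (-3, (1))
H1 returns (-3, (1))
= (-3, (1))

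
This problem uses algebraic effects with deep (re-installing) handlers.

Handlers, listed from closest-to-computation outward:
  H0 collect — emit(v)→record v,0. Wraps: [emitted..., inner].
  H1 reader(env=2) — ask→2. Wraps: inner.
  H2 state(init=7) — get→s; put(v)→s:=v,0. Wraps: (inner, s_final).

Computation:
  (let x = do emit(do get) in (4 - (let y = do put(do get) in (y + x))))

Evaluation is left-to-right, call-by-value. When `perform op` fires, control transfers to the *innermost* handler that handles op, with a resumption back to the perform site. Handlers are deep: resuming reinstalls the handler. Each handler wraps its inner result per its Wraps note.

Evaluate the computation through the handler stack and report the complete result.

Answer: ([7, 4], 7)

Evaluation trace:
get @ H2 ⇒ 7
emit(7) @ H0 ⇒ out+=7
get @ H2 ⇒ 7
put(7) @ H2 ⇒ s:=7
H0 returns [7, 4]
H1 returns [7, 4]
H2 returns ([7, 4], 7)
= ([7, 4], 7)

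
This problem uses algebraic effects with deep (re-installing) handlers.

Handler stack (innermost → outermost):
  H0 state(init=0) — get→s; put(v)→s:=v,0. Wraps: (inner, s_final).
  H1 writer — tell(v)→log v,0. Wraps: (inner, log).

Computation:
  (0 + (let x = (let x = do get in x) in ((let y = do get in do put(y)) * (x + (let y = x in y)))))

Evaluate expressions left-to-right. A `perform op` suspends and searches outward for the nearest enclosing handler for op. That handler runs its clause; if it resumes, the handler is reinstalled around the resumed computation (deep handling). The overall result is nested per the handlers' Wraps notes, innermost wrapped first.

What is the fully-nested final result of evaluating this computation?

Working:
get @ H0 ⇒ 0
get @ H0 ⇒ 0
put(0) @ H0 ⇒ s:=0
H0 returns (0, 0)
H1 returns ((0, 0), ())
= ((0, 0), ())

Answer: ((0, 0), ())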